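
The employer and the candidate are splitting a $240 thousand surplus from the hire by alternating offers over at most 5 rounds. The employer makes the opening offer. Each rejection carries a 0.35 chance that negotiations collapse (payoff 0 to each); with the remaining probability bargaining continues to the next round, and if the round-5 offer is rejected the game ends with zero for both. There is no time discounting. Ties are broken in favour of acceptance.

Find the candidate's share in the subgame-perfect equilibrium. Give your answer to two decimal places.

77.67

Round 5 (the employer proposes): rejection yields 0 for the candidate; the employer offers 0 and keeps 240.
Round 4 (the candidate proposes): rejecting gives the employer an expected 0.65 × 240 = 156, so the candidate offers 156, keeping 84.
Round 3 (the employer proposes): rejecting gives the candidate an expected 0.65 × 84 = 54.6; the employer offers that and keeps 185.4.
Round 2 (the candidate proposes): rejecting gives the employer an expected 0.65 × 185.4 = 120.51. The candidate offers 120.51 and keeps 240 − 120.51 = 119.49.
Round 1 (the employer proposes): rejecting gives the candidate an expected 0.65 × 119.49 = 77.6685. The employer offers 77.6685 and keeps 240 − 77.6685 = 162.3315.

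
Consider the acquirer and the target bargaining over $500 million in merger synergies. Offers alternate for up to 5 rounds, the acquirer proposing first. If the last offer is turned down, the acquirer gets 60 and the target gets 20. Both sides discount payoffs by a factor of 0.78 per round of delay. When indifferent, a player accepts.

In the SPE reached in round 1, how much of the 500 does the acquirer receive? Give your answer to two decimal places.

Round 5 (the acquirer proposes): the target gets 20 if talks fail, so the acquirer offers 20 and keeps 480.
Round 4 (the target proposes): the acquirer can get 480 next round, worth 0.78 × 480 = 374.4 now, so the target offers 374.4, keeping 125.6.
Round 3 (the acquirer proposes): the target can get 125.6 next round, worth 0.78 × 125.6 = 97.968 now. The acquirer offers 97.968 and keeps 500 − 97.968 = 402.032.
Round 2 (the target proposes): the acquirer can get 402.032 next round, worth 0.78 × 402.032 = 313.58496 now; the target offers that and keeps 186.41504.
Round 1 (the acquirer proposes): the target can get 186.41504 next round, worth 0.78 × 186.41504 = 145.4037312 now; the acquirer offers that and keeps 354.5962688.

354.60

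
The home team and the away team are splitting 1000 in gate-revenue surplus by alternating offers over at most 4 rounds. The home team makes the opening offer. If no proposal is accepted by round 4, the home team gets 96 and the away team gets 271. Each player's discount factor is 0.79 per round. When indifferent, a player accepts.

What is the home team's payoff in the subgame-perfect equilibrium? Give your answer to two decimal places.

Round 4 (the away team proposes): the home team gets 96 if talks fail, so the away team offers 96 and keeps 904.
Round 3 (the home team proposes): the away team can get 904 next round, worth 0.79 × 904 = 714.16 now; the home team offers that and keeps 285.84.
Round 2 (the away team proposes): the home team can get 285.84 next round, worth 0.79 × 285.84 = 225.8136 now, so the away team offers 225.8136, keeping 774.1864.
Round 1 (the home team proposes): the away team can get 774.1864 next round, worth 0.79 × 774.1864 = 611.607256 now. The home team offers 611.607256 and keeps 1000 − 611.607256 = 388.392744.

388.39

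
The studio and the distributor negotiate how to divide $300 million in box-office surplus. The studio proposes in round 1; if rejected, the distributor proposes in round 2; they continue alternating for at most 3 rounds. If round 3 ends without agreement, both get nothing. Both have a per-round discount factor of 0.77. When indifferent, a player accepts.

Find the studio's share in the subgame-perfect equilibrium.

Work backward from the last round.
Round 3 (the studio proposes): rejection yields 0 for the distributor; the studio offers 0 and keeps 300.
Round 2 (the distributor proposes): the studio can get 300 next round, worth 0.77 × 300 = 231 now, so the distributor offers 231, keeping 69.
Round 1 (the studio proposes): the distributor can get 69 next round, worth 0.77 × 69 = 53.13 now; the studio offers that and keeps 246.87.

246.87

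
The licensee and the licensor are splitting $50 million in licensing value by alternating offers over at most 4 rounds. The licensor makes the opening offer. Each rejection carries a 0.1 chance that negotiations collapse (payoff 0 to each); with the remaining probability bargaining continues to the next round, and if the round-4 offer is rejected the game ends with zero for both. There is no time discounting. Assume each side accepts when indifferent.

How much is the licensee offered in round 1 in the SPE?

By backward induction:
Round 4 (the licensee proposes): the licensor will accept anything ≥ 0, so the licensee offers 0 and keeps 50.
Round 3 (the licensor proposes): rejecting gives the licensee an expected 0.9 × 50 = 45. The licensor offers 45 and keeps 50 − 45 = 5.
Round 2 (the licensee proposes): rejecting gives the licensor an expected 0.9 × 5 = 4.5, so the licensee offers 4.5, keeping 45.5.
Round 1 (the licensor proposes): rejecting gives the licensee an expected 0.9 × 45.5 = 40.95; the licensor offers that and keeps 9.05.

40.95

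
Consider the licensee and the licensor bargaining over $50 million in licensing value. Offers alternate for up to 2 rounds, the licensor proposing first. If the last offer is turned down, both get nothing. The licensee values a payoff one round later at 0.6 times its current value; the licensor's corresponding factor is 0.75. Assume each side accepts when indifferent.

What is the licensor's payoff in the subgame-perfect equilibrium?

Round 2 (the licensee proposes): rejection yields 0 for the licensor; the licensee offers 0 and keeps 50.
Round 1 (the licensor proposes): the licensee can get 50 next round, worth 0.6 × 50 = 30 now; the licensor offers that and keeps 20.

20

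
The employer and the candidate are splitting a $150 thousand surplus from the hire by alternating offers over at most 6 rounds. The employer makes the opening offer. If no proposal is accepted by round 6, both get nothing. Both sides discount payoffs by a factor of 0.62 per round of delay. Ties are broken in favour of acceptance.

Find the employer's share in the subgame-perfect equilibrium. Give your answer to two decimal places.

87.33

Work backward from the last round.
Round 6 (the candidate proposes): the employer will accept anything ≥ 0, so the candidate offers 0 and keeps 150.
Round 5 (the employer proposes): the candidate can get 150 next round, worth 0.62 × 150 = 93 now, so the employer offers 93, keeping 57.
Round 4 (the candidate proposes): the employer can get 57 next round, worth 0.62 × 57 = 35.34 now. The candidate offers 35.34 and keeps 150 − 35.34 = 114.66.
Round 3 (the employer proposes): the candidate can get 114.66 next round, worth 0.62 × 114.66 = 71.0892 now, so the employer offers 71.0892, keeping 78.9108.
Round 2 (the candidate proposes): the employer can get 78.9108 next round, worth 0.62 × 78.9108 = 48.924696 now; the candidate offers that and keeps 101.075304.
Round 1 (the employer proposes): the candidate can get 101.075304 next round, worth 0.62 × 101.075304 = 62.66668848 now; the employer offers that and keeps 87.33331152.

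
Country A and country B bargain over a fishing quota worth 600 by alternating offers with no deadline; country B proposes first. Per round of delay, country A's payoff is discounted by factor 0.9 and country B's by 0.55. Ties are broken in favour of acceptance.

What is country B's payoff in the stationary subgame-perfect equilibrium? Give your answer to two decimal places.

118.81

When country B proposes, country A accepts any offer worth at least 0.9 times what country A would get by proposing next round; and vice versa.
This gives x = 600 − 0.9y and y = 600 − 0.55x, where x and y are each side's share when it proposes.
Hence (1 − 0.9·0.55)x = 600(1 − 0.9), i.e. 0.505·x = 60.
x ≈ 118.8119; country A's share is 600 − x ≈ 481.1881.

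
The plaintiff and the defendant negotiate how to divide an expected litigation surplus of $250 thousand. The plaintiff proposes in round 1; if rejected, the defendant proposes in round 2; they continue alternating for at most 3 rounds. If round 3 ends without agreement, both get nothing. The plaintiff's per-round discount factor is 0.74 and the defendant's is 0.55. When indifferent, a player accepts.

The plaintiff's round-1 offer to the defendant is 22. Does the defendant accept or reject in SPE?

Reject

Round 3 (the plaintiff proposes): rejection yields 0 for the defendant; the plaintiff offers 0 and keeps 250.
Round 2 (the defendant proposes): the plaintiff can get 250 next round, worth 0.74 × 250 = 185 now. The defendant offers 185 and keeps 250 − 185 = 65.
So by rejecting in round 1, the defendant gets 65 next round, worth 0.55 × 65 = 35.75 now.
Offer 22 < 35.75, so the defendant rejects.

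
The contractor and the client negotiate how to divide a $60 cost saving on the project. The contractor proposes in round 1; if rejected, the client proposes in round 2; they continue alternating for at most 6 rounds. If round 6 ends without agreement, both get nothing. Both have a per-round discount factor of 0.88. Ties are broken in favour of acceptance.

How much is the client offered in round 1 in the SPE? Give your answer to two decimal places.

42.91

Round 6 (the client proposes): rejection yields 0 for the contractor; the client offers 0 and keeps 60.
Round 5 (the contractor proposes): the client can get 60 next round, worth 0.88 × 60 = 52.8 now, so the contractor offers 52.8, keeping 7.2.
Round 4 (the client proposes): the contractor can get 7.2 next round, worth 0.88 × 7.2 = 6.336 now; the client offers that and keeps 53.664.
Round 3 (the contractor proposes): the client can get 53.664 next round, worth 0.88 × 53.664 = 47.22432 now; the contractor offers that and keeps 12.77568.
Round 2 (the client proposes): the contractor can get 12.77568 next round, worth 0.88 × 12.77568 = 11.2425984 now; the client offers that and keeps 48.7574016.
Round 1 (the contractor proposes): the client can get 48.7574016 next round, worth 0.88 × 48.7574016 = 42.906513408 now, so the contractor offers 42.906513408, keeping 17.093486592.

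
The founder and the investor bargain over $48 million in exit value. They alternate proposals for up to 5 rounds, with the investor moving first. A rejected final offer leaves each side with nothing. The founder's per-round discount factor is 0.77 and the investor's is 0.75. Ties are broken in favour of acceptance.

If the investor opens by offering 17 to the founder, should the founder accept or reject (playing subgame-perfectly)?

Accept

Round 5 (the investor proposes): rejection yields 0 for the founder; the investor offers 0 and keeps 48.
Round 4 (the founder proposes): the investor can get 48 next round, worth 0.75 × 48 = 36 now. The founder offers 36 and keeps 48 − 36 = 12.
Round 3 (the investor proposes): the founder can get 12 next round, worth 0.77 × 12 = 9.24 now; the investor offers that and keeps 38.76.
Round 2 (the founder proposes): the investor can get 38.76 next round, worth 0.75 × 38.76 = 29.07 now; the founder offers that and keeps 18.93.
So by rejecting in round 1, the founder gets 18.93 next round, worth 0.77 × 18.93 = 14.5761 now.
Offer 17 ≥ 14.5761, so the founder accepts.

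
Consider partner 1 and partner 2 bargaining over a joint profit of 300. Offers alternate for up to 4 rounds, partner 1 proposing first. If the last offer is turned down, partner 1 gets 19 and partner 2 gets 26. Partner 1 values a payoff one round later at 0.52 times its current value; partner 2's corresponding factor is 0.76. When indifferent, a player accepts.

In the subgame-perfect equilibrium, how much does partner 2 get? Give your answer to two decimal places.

Round 4 (partner 2 proposes): partner 1 gets 19 if talks fail, so partner 2 offers 19 and keeps 281.
Round 3 (partner 1 proposes): partner 2 can get 281 next round, worth 0.76 × 281 = 213.56 now. Partner 1 offers 213.56 and keeps 300 − 213.56 = 86.44.
Round 2 (partner 2 proposes): partner 1 can get 86.44 next round, worth 0.52 × 86.44 = 44.9488 now, so partner 2 offers 44.9488, keeping 255.0512.
Round 1 (partner 1 proposes): partner 2 can get 255.0512 next round, worth 0.76 × 255.0512 = 193.838912 now, so partner 1 offers 193.838912, keeping 106.161088.

193.84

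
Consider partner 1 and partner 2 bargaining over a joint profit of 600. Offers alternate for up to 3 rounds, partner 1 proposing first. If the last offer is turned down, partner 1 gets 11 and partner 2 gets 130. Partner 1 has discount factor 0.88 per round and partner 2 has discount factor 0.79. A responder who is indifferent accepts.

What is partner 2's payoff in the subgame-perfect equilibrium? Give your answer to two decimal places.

Work backward from the last round.
Round 3 (partner 1 proposes): partner 2 gets 130 if talks fail, so partner 1 offers 130 and keeps 470.
Round 2 (partner 2 proposes): partner 1 can get 470 next round, worth 0.88 × 470 = 413.6 now; partner 2 offers that and keeps 186.4.
Round 1 (partner 1 proposes): partner 2 can get 186.4 next round, worth 0.79 × 186.4 = 147.256 now; partner 1 offers that and keeps 452.744.

147.26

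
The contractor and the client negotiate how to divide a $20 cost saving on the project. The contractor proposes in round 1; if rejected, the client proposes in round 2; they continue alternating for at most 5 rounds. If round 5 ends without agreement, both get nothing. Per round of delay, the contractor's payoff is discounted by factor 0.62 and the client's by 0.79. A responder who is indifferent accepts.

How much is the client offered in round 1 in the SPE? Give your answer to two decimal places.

Round 5 (the contractor proposes): rejection yields 0 for the client; the contractor offers 0 and keeps 20.
Round 4 (the client proposes): the contractor can get 20 next round, worth 0.62 × 20 = 12.4 now, so the client offers 12.4, keeping 7.6.
Round 3 (the contractor proposes): the client can get 7.6 next round, worth 0.79 × 7.6 = 6.004 now; the contractor offers that and keeps 13.996.
Round 2 (the client proposes): the contractor can get 13.996 next round, worth 0.62 × 13.996 = 8.67752 now, so the client offers 8.67752, keeping 11.32248.
Round 1 (the contractor proposes): the client can get 11.32248 next round, worth 0.79 × 11.32248 = 8.9447592 now, so the contractor offers 8.9447592, keeping 11.0552408.

8.94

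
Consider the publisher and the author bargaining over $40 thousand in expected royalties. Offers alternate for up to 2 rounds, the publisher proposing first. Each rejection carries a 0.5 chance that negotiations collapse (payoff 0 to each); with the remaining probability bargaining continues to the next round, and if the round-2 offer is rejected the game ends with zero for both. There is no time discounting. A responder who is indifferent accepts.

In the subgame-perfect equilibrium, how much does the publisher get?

By backward induction:
Round 2 (the author proposes): the publisher will accept anything ≥ 0, so the author offers 0 and keeps 40.
Round 1 (the publisher proposes): rejecting gives the author an expected 0.5 × 40 = 20; the publisher offers that and keeps 20.

20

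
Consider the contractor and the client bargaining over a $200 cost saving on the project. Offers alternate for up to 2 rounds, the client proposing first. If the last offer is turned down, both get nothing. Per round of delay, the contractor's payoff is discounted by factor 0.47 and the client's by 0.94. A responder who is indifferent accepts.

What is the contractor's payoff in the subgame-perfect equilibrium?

94

Round 2 (the contractor proposes): the client will accept anything ≥ 0, so the contractor offers 0 and keeps 200.
Round 1 (the client proposes): the contractor can get 200 next round, worth 0.47 × 200 = 94 now; the client offers that and keeps 106.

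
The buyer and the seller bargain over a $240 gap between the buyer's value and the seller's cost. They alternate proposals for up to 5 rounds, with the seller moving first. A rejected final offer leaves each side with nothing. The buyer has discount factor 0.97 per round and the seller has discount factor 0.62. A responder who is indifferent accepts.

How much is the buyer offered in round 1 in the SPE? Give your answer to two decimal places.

Round 5 (the seller proposes): the buyer will accept anything ≥ 0, so the seller offers 0 and keeps 240.
Round 4 (the buyer proposes): the seller can get 240 next round, worth 0.62 × 240 = 148.8 now, so the buyer offers 148.8, keeping 91.2.
Round 3 (the seller proposes): the buyer can get 91.2 next round, worth 0.97 × 91.2 = 88.464 now; the seller offers that and keeps 151.536.
Round 2 (the buyer proposes): the seller can get 151.536 next round, worth 0.62 × 151.536 = 93.95232 now; the buyer offers that and keeps 146.04768.
Round 1 (the seller proposes): the buyer can get 146.04768 next round, worth 0.97 × 146.04768 = 141.6662496 now, so the seller offers 141.6662496, keeping 98.3337504.

141.67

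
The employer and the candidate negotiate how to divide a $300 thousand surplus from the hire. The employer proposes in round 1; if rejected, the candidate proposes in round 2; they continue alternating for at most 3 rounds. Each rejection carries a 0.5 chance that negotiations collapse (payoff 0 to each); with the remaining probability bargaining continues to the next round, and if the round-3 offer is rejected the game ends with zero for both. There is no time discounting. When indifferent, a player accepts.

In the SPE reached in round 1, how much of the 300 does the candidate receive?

75

By backward induction:
Round 3 (the employer proposes): the candidate will accept anything ≥ 0, so the employer offers 0 and keeps 300.
Round 2 (the candidate proposes): rejecting gives the employer an expected 0.5 × 300 = 150, so the candidate offers 150, keeping 150.
Round 1 (the employer proposes): rejecting gives the candidate an expected 0.5 × 150 = 75; the employer offers that and keeps 225.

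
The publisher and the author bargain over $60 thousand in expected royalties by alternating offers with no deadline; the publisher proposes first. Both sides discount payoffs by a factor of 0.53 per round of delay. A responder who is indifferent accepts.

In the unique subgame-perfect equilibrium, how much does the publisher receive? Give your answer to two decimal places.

39.22

When the publisher proposes, the author accepts any offer worth at least 0.53 times what the author would get by proposing next round; and vice versa.
This gives x = 60 − 0.53y and y = 60 − 0.53x, where x and y are each side's share when it proposes.
Hence (1 − 0.53·0.53)x = 60(1 − 0.53), i.e. 0.7191·x = 28.2.
x ≈ 39.2157; the author's share is 60 − x ≈ 20.7843.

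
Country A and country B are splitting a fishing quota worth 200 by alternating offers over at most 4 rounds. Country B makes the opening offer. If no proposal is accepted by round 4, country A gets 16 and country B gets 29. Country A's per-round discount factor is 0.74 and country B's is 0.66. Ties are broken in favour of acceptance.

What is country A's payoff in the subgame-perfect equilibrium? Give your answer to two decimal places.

112.12

Round 4 (country A proposes): country B gets 29 if talks fail, so country A offers 29 and keeps 171.
Round 3 (country B proposes): country A can get 171 next round, worth 0.74 × 171 = 126.54 now. Country B offers 126.54 and keeps 200 − 126.54 = 73.46.
Round 2 (country A proposes): country B can get 73.46 next round, worth 0.66 × 73.46 = 48.4836 now; country A offers that and keeps 151.5164.
Round 1 (country B proposes): country A can get 151.5164 next round, worth 0.74 × 151.5164 = 112.122136 now, so country B offers 112.122136, keeping 87.877864.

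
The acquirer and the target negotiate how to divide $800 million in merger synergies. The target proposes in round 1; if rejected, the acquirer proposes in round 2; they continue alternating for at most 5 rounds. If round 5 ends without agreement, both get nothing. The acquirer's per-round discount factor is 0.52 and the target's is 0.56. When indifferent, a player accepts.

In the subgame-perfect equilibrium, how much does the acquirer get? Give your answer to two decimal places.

236.34

Round 5 (the target proposes): rejection yields 0 for the acquirer; the target offers 0 and keeps 800.
Round 4 (the acquirer proposes): the target can get 800 next round, worth 0.56 × 800 = 448 now, so the acquirer offers 448, keeping 352.
Round 3 (the target proposes): the acquirer can get 352 next round, worth 0.52 × 352 = 183.04 now, so the target offers 183.04, keeping 616.96.
Round 2 (the acquirer proposes): the target can get 616.96 next round, worth 0.56 × 616.96 = 345.4976 now. The acquirer offers 345.4976 and keeps 800 − 345.4976 = 454.5024.
Round 1 (the target proposes): the acquirer can get 454.5024 next round, worth 0.52 × 454.5024 = 236.341248 now. The target offers 236.341248 and keeps 800 − 236.341248 = 563.658752.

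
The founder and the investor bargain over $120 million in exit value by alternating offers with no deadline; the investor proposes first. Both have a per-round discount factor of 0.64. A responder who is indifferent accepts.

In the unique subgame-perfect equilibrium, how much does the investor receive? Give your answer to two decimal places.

73.17

Let x be the investor's share when the investor proposes and y be the founder's share when the founder proposes.
The founder accepts iff offered ≥ 0.64·y, so x = 120 − 0.64y. Symmetrically y = 120 − 0.64x.
Substituting: x = 120 − 0.64(120 − 0.64x), giving x(1 − 0.64·0.64) = 120(1 − 0.64).
So x = 120 × 0.36 / 0.5904 ≈ 73.1707, and the founder receives 120 − x ≈ 46.8293.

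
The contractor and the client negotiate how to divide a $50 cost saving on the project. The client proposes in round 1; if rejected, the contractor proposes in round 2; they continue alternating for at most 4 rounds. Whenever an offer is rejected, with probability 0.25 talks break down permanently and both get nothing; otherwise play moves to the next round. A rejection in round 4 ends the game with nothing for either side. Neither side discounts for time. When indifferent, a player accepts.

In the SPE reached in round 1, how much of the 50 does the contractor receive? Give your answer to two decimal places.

Round 4 (the contractor proposes): the client will accept anything ≥ 0, so the contractor offers 0 and keeps 50.
Round 3 (the client proposes): rejecting gives the contractor an expected 0.75 × 50 = 37.5, so the client offers 37.5, keeping 12.5.
Round 2 (the contractor proposes): rejecting gives the client an expected 0.75 × 12.5 = 9.375, so the contractor offers 9.375, keeping 40.625.
Round 1 (the client proposes): rejecting gives the contractor an expected 0.75 × 40.625 = 30.46875. The client offers 30.46875 and keeps 50 − 30.46875 = 19.53125.

30.47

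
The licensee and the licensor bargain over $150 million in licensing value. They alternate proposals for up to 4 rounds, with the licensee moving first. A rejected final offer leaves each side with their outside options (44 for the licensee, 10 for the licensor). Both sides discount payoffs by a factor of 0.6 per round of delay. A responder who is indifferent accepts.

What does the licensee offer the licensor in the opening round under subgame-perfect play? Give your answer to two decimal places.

Solve by backward induction from round 4.
Round 4 (the licensor proposes): the licensee gets 44 if talks fail, so the licensor offers 44 and keeps 106.
Round 3 (the licensee proposes): the licensor can get 106 next round, worth 0.6 × 106 = 63.6 now, so the licensee offers 63.6, keeping 86.4.
Round 2 (the licensor proposes): the licensee can get 86.4 next round, worth 0.6 × 86.4 = 51.84 now. The licensor offers 51.84 and keeps 150 − 51.84 = 98.16.
Round 1 (the licensee proposes): the licensor can get 98.16 next round, worth 0.6 × 98.16 = 58.896 now; the licensee offers that and keeps 91.104.

58.90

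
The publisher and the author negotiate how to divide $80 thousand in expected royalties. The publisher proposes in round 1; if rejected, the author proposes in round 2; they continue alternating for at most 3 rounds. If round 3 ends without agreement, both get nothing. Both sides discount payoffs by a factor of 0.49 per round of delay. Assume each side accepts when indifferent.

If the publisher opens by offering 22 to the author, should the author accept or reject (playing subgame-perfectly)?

Work out the author's continuation value if the offer is rejected.
Round 3 (the publisher proposes): rejection yields 0 for the author; the publisher offers 0 and keeps 80.
Round 2 (the author proposes): the publisher can get 80 next round, worth 0.49 × 80 = 39.2 now. The author offers 39.2 and keeps 80 − 39.2 = 40.8.
So by rejecting in round 1, the author gets 40.8 next round, worth 0.49 × 40.8 = 19.992 now.
Offer 22 ≥ 19.992, so the author accepts.

Accept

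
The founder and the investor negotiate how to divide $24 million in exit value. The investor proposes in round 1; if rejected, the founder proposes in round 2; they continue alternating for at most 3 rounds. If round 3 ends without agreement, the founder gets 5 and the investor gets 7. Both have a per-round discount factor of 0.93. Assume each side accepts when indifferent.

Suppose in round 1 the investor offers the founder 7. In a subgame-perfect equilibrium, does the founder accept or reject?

Accept

Round 3 (the investor proposes): the founder gets 5 if talks fail, so the investor offers 5 and keeps 19.
Round 2 (the founder proposes): the investor can get 19 next round, worth 0.93 × 19 = 17.67 now; the founder offers that and keeps 6.33.
So by rejecting in round 1, the founder gets 6.33 next round, worth 0.93 × 6.33 = 5.8869 now.
Offer 7 ≥ 5.8869, so the founder accepts.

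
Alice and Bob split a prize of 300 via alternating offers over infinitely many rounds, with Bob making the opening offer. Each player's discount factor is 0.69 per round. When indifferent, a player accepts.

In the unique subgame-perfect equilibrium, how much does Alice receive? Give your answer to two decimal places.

122.49

In a stationary SPE each proposer offers the other exactly their discounted continuation value.
If Bob keeps x when proposing and Alice keeps y when proposing, then x = 300 − 0.69y and y = 300 − 0.69x.
Solving: x = 300(1 − 0.69) / (1 − 0.69·0.69) = 93 / 0.5239 ≈ 177.5148.
Alice gets 300 − 177.5148 ≈ 122.4852.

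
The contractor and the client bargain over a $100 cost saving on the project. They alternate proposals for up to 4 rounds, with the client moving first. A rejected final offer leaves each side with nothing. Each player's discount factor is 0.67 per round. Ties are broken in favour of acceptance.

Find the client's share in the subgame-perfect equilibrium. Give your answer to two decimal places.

Round 4 (the contractor proposes): rejection yields 0 for the client; the contractor offers 0 and keeps 100.
Round 3 (the client proposes): the contractor can get 100 next round, worth 0.67 × 100 = 67 now; the client offers that and keeps 33.
Round 2 (the contractor proposes): the client can get 33 next round, worth 0.67 × 33 = 22.11 now; the contractor offers that and keeps 77.89.
Round 1 (the client proposes): the contractor can get 77.89 next round, worth 0.67 × 77.89 = 52.1863 now. The client offers 52.1863 and keeps 100 − 52.1863 = 47.8137.

47.81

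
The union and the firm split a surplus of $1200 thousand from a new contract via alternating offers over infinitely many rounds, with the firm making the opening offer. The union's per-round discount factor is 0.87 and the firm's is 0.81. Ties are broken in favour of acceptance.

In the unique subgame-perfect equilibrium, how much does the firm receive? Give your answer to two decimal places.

Let x be the firm's share when the firm proposes and y be the union's share when the union proposes.
The union accepts iff offered ≥ 0.87·y, so x = 1200 − 0.87y. Symmetrically y = 1200 − 0.81x.
Substituting: x = 1200 − 0.87(1200 − 0.81x), giving x(1 − 0.81·0.87) = 1200(1 − 0.87).
So x = 1200 × 0.13 / 0.2953 ≈ 528.2763, and the union receives 1200 − x ≈ 671.7237.

528.28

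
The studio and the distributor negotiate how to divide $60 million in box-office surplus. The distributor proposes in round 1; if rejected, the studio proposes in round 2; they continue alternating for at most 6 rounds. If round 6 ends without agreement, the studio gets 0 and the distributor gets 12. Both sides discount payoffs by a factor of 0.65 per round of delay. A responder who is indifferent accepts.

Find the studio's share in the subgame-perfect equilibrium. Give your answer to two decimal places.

24.99

Round 6 (the studio proposes): the distributor gets 12 if talks fail, so the studio offers 12 and keeps 48.
Round 5 (the distributor proposes): the studio can get 48 next round, worth 0.65 × 48 = 31.2 now. The distributor offers 31.2 and keeps 60 − 31.2 = 28.8.
Round 4 (the studio proposes): the distributor can get 28.8 next round, worth 0.65 × 28.8 = 18.72 now; the studio offers that and keeps 41.28.
Round 3 (the distributor proposes): the studio can get 41.28 next round, worth 0.65 × 41.28 = 26.832 now, so the distributor offers 26.832, keeping 33.168.
Round 2 (the studio proposes): the distributor can get 33.168 next round, worth 0.65 × 33.168 = 21.5592 now; the studio offers that and keeps 38.4408.
Round 1 (the distributor proposes): the studio can get 38.4408 next round, worth 0.65 × 38.4408 = 24.98652 now, so the distributor offers 24.98652, keeping 35.01348.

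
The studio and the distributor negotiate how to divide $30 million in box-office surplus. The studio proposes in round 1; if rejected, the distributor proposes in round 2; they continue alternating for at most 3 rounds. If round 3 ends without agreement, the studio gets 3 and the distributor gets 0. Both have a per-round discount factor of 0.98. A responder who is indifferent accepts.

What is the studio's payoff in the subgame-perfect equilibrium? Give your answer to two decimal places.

Round 3 (the studio proposes): the distributor will accept anything ≥ 0, so the studio offers 0 and keeps 30.
Round 2 (the distributor proposes): the studio can get 30 next round, worth 0.98 × 30 = 29.4 now; the distributor offers that and keeps 0.6.
Round 1 (the studio proposes): the distributor can get 0.6 next round, worth 0.98 × 0.6 = 0.588 now, so the studio offers 0.588, keeping 29.412.

29.41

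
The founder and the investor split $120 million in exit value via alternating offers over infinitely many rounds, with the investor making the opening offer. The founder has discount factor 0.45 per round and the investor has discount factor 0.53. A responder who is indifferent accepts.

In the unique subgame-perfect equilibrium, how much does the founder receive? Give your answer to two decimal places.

In a stationary SPE each proposer offers the other exactly their discounted continuation value.
If the investor keeps x when proposing and the founder keeps y when proposing, then x = 120 − 0.45y and y = 120 − 0.53x.
Solving: x = 120(1 − 0.45) / (1 − 0.53·0.45) = 66 / 0.7615 ≈ 86.6710.
The founder gets 120 − 86.6710 ≈ 33.3290.

33.33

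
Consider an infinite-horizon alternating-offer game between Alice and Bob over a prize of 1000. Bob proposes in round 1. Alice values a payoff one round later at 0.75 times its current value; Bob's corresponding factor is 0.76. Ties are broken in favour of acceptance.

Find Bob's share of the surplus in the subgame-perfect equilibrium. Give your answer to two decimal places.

When Bob proposes, Alice accepts any offer worth at least 0.75 times what Alice would get by proposing next round; and vice versa.
This gives x = 1000 − 0.75y and y = 1000 − 0.76x, where x and y are each side's share when it proposes.
Hence (1 − 0.75·0.76)x = 1000(1 − 0.75), i.e. 0.43·x = 250.
x ≈ 581.3953; Alice's share is 1000 − x ≈ 418.6047.

581.40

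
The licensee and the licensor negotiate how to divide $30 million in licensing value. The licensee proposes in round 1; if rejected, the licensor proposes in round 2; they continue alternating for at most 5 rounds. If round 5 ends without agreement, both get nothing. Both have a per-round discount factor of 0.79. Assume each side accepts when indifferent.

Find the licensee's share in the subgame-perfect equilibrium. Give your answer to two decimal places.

21.92

Round 5 (the licensee proposes): the licensor will accept anything ≥ 0, so the licensee offers 0 and keeps 30.
Round 4 (the licensor proposes): the licensee can get 30 next round, worth 0.79 × 30 = 23.7 now, so the licensor offers 23.7, keeping 6.3.
Round 3 (the licensee proposes): the licensor can get 6.3 next round, worth 0.79 × 6.3 = 4.977 now, so the licensee offers 4.977, keeping 25.023.
Round 2 (the licensor proposes): the licensee can get 25.023 next round, worth 0.79 × 25.023 = 19.76817 now. The licensor offers 19.76817 and keeps 30 − 19.76817 = 10.23183.
Round 1 (the licensee proposes): the licensor can get 10.23183 next round, worth 0.79 × 10.23183 = 8.0831457 now. The licensee offers 8.0831457 and keeps 30 − 8.0831457 = 21.9168543.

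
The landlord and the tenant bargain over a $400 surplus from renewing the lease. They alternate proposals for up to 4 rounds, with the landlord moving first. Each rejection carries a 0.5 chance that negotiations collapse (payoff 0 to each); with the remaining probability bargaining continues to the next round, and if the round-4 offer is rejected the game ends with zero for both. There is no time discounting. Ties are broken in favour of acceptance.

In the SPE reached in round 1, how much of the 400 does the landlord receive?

Round 4 (the tenant proposes): the landlord will accept anything ≥ 0, so the tenant offers 0 and keeps 400.
Round 3 (the landlord proposes): rejecting gives the tenant an expected 0.5 × 400 = 200. The landlord offers 200 and keeps 400 − 200 = 200.
Round 2 (the tenant proposes): rejecting gives the landlord an expected 0.5 × 200 = 100; the tenant offers that and keeps 300.
Round 1 (the landlord proposes): rejecting gives the tenant an expected 0.5 × 300 = 150; the landlord offers that and keeps 250.

250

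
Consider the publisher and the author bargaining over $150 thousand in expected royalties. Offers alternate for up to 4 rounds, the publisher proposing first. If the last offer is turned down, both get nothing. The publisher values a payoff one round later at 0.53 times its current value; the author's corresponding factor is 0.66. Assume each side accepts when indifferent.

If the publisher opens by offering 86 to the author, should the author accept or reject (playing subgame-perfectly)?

Work out the author's continuation value if the offer is rejected.
Round 4 (the author proposes): rejection yields 0 for the publisher; the author offers 0 and keeps 150.
Round 3 (the publisher proposes): the author can get 150 next round, worth 0.66 × 150 = 99 now. The publisher offers 99 and keeps 150 − 99 = 51.
Round 2 (the author proposes): the publisher can get 51 next round, worth 0.53 × 51 = 27.03 now, so the author offers 27.03, keeping 122.97.
So by rejecting in round 1, the author gets 122.97 next round, worth 0.66 × 122.97 = 81.1602 now.
Offer 86 ≥ 81.1602, so the author accepts.

Accept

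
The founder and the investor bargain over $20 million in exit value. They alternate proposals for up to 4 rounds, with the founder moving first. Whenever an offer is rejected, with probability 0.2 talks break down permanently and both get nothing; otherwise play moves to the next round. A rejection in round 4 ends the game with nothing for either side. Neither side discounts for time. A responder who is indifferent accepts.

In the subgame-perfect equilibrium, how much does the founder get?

By backward induction:
Round 4 (the investor proposes): rejection yields 0 for the founder; the investor offers 0 and keeps 20.
Round 3 (the founder proposes): rejecting gives the investor an expected 0.8 × 20 = 16, so the founder offers 16, keeping 4.
Round 2 (the investor proposes): rejecting gives the founder an expected 0.8 × 4 = 3.2. The investor offers 3.2 and keeps 20 − 3.2 = 16.8.
Round 1 (the founder proposes): rejecting gives the investor an expected 0.8 × 16.8 = 13.44, so the founder offers 13.44, keeping 6.56.

6.56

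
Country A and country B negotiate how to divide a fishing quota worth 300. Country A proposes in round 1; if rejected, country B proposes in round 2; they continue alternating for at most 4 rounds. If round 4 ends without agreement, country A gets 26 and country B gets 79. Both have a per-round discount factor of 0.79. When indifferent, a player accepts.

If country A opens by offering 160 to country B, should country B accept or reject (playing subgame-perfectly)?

Reject

Work out country B's continuation value if the offer is rejected.
Round 4 (country B proposes): country A gets 26 if talks fail, so country B offers 26 and keeps 274.
Round 3 (country A proposes): country B can get 274 next round, worth 0.79 × 274 = 216.46 now; country A offers that and keeps 83.54.
Round 2 (country B proposes): country A can get 83.54 next round, worth 0.79 × 83.54 = 65.9966 now. Country B offers 65.9966 and keeps 300 − 65.9966 = 234.0034.
So by rejecting in round 1, country B gets 234.0034 next round, worth 0.79 × 234.0034 = 184.862686 now.
Offer 160 < 184.862686, so country B rejects.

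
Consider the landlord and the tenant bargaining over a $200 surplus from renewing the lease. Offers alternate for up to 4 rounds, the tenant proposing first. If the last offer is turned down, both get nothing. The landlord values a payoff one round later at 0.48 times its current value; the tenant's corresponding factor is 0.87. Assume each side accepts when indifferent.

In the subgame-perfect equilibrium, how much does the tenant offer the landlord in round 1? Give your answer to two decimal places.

52.57

Round 4 (the landlord proposes): rejection yields 0 for the tenant; the landlord offers 0 and keeps 200.
Round 3 (the tenant proposes): the landlord can get 200 next round, worth 0.48 × 200 = 96 now. The tenant offers 96 and keeps 200 − 96 = 104.
Round 2 (the landlord proposes): the tenant can get 104 next round, worth 0.87 × 104 = 90.48 now, so the landlord offers 90.48, keeping 109.52.
Round 1 (the tenant proposes): the landlord can get 109.52 next round, worth 0.48 × 109.52 = 52.5696 now; the tenant offers that and keeps 147.4304.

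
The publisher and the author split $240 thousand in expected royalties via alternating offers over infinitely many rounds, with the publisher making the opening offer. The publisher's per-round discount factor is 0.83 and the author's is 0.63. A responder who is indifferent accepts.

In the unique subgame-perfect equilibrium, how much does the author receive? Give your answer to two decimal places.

53.88

Let x be the publisher's share when the publisher proposes and y be the author's share when the author proposes.
The author accepts iff offered ≥ 0.63·y, so x = 240 − 0.63y. Symmetrically y = 240 − 0.83x.
Substituting: x = 240 − 0.63(240 − 0.83x), giving x(1 − 0.83·0.63) = 240(1 − 0.63).
So x = 240 × 0.37 / 0.4771 ≈ 186.1245, and the author receives 240 − x ≈ 53.8755.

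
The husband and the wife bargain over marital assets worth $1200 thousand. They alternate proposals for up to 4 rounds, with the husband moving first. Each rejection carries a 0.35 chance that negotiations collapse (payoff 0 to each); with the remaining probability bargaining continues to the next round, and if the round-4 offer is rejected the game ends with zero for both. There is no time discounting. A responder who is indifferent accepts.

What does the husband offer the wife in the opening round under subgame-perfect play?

By backward induction:
Round 4 (the wife proposes): rejection yields 0 for the husband; the wife offers 0 and keeps 1200.
Round 3 (the husband proposes): rejecting gives the wife an expected 0.65 × 1200 = 780, so the husband offers 780, keeping 420.
Round 2 (the wife proposes): rejecting gives the husband an expected 0.65 × 420 = 273. The wife offers 273 and keeps 1200 − 273 = 927.
Round 1 (the husband proposes): rejecting gives the wife an expected 0.65 × 927 = 602.55; the husband offers that and keeps 597.45.

602.55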